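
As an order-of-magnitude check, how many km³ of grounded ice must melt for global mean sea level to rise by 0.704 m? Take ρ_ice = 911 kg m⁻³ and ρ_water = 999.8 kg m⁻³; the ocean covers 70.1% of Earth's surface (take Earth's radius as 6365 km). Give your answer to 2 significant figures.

Required water volume = Δh × A = 0.704 m × 3.57×10^14 m² = 2.512×10^14 m³ = 2.512×10^5 km³.
Ice volume = water volume × ρ_w/ρ_ice = 2.512×10^5 × 999.8/911 = 2.8×10^5 km³.

≈ 2.8×10^5 km³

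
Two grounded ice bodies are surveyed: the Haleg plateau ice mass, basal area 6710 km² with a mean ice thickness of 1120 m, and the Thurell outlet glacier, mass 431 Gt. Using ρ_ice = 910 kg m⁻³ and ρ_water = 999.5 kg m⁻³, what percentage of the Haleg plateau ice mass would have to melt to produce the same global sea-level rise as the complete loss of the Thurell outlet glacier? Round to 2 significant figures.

≈ 6.3 %

Equal sea-level rise means equal mass of meltwater, i.e. equal mass of ice lost.
Ice mass of Thurell: 4.310×10^14 kg; ice mass of Haleg: 6.839×10^15 kg.
Fraction required = 4.310×10^14 / 6.839×10^15 = 0.0630 → 6.3 %.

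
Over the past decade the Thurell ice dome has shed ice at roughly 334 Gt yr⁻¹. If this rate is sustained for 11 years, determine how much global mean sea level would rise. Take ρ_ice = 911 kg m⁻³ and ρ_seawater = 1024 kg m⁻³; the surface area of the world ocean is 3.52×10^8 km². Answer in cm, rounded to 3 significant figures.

≈ 1.02 cm

Total mass lost = 334 Gt/yr × 11 yr = 3674 Gt = 3.674×10^15 kg.
ρ_w = 1024 kg m⁻³, so water volume = 3.674×10^15 / 1024 = 3.588×10^12 m³.
Δh = 3.588×10^12 / 3.52×10^14 = 0.0102 m = 1.02 cm.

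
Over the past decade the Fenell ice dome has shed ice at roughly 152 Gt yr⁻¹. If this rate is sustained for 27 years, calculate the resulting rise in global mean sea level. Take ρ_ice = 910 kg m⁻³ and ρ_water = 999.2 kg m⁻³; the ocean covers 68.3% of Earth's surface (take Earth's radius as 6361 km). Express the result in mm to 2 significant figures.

Total mass lost = 152 Gt/yr × 27 yr = 4104 Gt = 4.104×10^15 kg.
ρ_w = 999.2 kg m⁻³, so water volume = 4.104×10^15 / 999.2 = 4.107×10^12 m³.
Δh = 4.107×10^12 / 3.47×10^14 = 0.0118 m = 12 mm.

≈ 12 mm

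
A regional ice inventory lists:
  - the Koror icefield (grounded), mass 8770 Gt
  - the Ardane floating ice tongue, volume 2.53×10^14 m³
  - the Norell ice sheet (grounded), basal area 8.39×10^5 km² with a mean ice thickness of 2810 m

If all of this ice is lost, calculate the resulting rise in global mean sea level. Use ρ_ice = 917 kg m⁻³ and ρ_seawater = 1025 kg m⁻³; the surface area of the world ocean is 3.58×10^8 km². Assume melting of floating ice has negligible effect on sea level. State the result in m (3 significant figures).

Koror: 8770 Gt = 8.770×10^15 kg; dividing by ρ_w = 1025 kg m⁻³ gives 8.556×10^12 m³ of water.
The Ardane floating ice tongue is floating and already displaces its own weight of water, so its melt adds essentially nothing to sea level.
Norell: ice volume = 8.39×10^5 km² × 2810 m = 2.358×10^6 km³; 2.358×10^6 × (917/1025) = 2.109×10^6 km³ of water.
Total added water ≈ 2.118×10^15 m³ over 3.58×10^14 m² → Δh = 5.92 m.

≈ 5.92 m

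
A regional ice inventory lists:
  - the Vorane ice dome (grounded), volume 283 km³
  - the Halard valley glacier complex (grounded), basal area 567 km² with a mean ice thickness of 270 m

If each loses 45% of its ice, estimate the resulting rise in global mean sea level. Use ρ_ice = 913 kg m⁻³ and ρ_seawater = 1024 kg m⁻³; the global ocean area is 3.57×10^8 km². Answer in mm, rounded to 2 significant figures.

≈ 0.49 mm

Vorane: 0.45 × 283 km³ × (913/1024) = 113.5 km³ of water.
Halard: ice volume = 567 km² × 270 m = 153.1 km³; 0.45 × 153.1 × (913/1024) = 61.42 km³ of water.
Total added water ≈ 1.750×10^11 m³ over 3.57×10^14 m² → Δh = 4.90×10^-4 m = 0.49 mm.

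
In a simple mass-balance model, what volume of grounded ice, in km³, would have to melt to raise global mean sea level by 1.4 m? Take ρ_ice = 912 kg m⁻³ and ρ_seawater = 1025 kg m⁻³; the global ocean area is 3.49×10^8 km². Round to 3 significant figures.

≈ 5.49×10^5 km³

Required water volume = Δh × A = 1.4 m × 3.49×10^14 m² = 4.886×10^14 m³ = 4.886×10^5 km³.
Ice volume = water volume × ρ_w/ρ_ice = 4.886×10^5 × 1025/912 = 5.49×10^5 km³.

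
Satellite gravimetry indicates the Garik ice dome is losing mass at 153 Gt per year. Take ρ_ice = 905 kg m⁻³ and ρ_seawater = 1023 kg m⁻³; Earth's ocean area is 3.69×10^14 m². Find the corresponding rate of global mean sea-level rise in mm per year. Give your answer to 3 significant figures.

ρ_w = 1023 kg m⁻³. Annual water volume added = 153 Gt / ρ_w = 1.530×10^14 kg / 1023 kg m⁻³ = 1.496×10^11 m³.
Δh per year = 1.496×10^11 / 3.69×10^14 = 4.05×10^-4 m = 0.405 mm.

≈ 0.405 mm/yr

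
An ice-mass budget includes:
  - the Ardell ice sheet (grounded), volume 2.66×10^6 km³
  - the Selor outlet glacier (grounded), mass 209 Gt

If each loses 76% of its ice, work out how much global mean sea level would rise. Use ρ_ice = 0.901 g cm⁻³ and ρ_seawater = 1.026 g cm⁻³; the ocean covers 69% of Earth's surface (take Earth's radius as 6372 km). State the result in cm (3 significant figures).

≈ 504 cm

Ardell: 0.76 × 2.66×10^6 km³ × (901/1026) = 1.775×10^6 km³ of water.
Selor: 0.76 × 209 Gt = 1.588×10^14 kg; dividing by ρ_w = 1.026 g cm⁻³ = 1026 kg m⁻³ gives 1.548×10^11 m³ of water.
Total added water ≈ 1.775×10^15 m³ over 3.52×10^14 m² → Δh = 5.04 m = 504 cm.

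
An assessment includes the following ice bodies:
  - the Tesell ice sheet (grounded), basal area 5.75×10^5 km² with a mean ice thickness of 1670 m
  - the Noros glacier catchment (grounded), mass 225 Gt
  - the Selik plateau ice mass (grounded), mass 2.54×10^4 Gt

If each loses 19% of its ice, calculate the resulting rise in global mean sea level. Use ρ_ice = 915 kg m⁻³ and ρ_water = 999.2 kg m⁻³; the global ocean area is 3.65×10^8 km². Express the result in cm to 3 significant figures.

Tesell: ice volume = 5.75×10^5 km² × 1670 m = 9.602×10^5 km³; 0.19 × 9.602×10^5 × (915/999.2) = 1.671×10^5 km³ of water.
Noros: 0.19 × 225 Gt = 4.275×10^13 kg; dividing by ρ_w = 999.2 kg m⁻³ gives 4.278×10^10 m³ of water.
Selik: 0.19 × 2.54×10^4 Gt = 4.826×10^15 kg; dividing by ρ_w = 999.2 kg m⁻³ gives 4.830×10^12 m³ of water.
Total added water ≈ 1.719×10^14 m³ over 3.65×10^14 m² → Δh = 0.471 m = 47.1 cm.

≈ 47.1 cm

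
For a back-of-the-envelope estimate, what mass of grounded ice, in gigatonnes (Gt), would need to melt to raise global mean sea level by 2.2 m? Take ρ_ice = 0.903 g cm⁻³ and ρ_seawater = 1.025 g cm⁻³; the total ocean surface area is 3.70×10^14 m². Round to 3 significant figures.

≈ 8.34×10^5 Gt

Required water volume = Δh × A = 2.2 m × 3.70×10^14 m² = 8.140×10^14 m³.
ρ_w = 1.025 g cm⁻³ = 1025 kg m⁻³, so the mass of water = 8.140×10^14 m³ × 1025 kg m⁻³ = 8.344×10^17 kg = 8.34×10^5 Gt (and the same mass of ice, by conservation).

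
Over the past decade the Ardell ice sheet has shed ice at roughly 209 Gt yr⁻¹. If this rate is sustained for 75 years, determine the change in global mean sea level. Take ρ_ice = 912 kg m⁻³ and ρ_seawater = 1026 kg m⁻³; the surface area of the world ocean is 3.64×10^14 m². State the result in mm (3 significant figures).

≈ 42.0 mm

Total mass lost = 209 Gt/yr × 75 yr = 1.568×10^4 Gt = 1.568×10^16 kg.
ρ_w = 1026 kg m⁻³, so water volume = 1.568×10^16 / 1026 = 1.528×10^13 m³.
Δh = 1.528×10^13 / 3.64×10^14 = 0.0420 m = 42.0 mm.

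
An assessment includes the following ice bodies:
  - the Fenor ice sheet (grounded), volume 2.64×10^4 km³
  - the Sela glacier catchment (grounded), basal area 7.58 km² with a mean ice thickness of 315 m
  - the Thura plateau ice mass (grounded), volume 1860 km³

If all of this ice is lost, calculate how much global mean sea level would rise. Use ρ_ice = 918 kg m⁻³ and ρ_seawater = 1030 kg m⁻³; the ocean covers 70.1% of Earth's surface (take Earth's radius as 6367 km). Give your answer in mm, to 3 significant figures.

≈ 70.5 mm

Fenor: 2.64×10^4 km³ × (918/1030) = 2.353×10^4 km³ of water.
Sela: ice volume = 7.58 km² × 315 m = 2.388 km³; 2.388 × (918/1030) = 2.128 km³ of water.
Thura: 1860 km³ × (918/1030) = 1658 km³ of water.
Total added water ≈ 2.519×10^13 m³ over 3.57×10^14 m² → Δh = 0.0705 m = 70.5 mm.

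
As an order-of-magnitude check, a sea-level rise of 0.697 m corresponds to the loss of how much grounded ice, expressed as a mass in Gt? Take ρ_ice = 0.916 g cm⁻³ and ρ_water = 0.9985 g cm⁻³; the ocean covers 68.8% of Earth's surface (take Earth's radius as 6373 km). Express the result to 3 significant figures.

≈ 2.44×10^5 Gt

Required water volume = Δh × A = 0.697 m × 3.51×10^14 m² = 2.447×10^14 m³.
ρ_w = 0.9985 g cm⁻³ = 998.5 kg m⁻³, so the mass of water = 2.447×10^14 m³ × 998.5 kg m⁻³ = 2.444×10^17 kg = 2.44×10^5 Gt (and the same mass of ice, by conservation).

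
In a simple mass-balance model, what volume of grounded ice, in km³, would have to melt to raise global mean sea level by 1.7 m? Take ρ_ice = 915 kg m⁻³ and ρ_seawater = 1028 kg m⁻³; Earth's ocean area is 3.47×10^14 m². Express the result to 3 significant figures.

≈ 6.63×10^5 km³

Required water volume = Δh × A = 1.7 m × 3.47×10^14 m² = 5.899×10^14 m³ = 5.899×10^5 km³.
Ice volume = water volume × ρ_w/ρ_ice = 5.899×10^5 × 1028/915 = 6.63×10^5 km³.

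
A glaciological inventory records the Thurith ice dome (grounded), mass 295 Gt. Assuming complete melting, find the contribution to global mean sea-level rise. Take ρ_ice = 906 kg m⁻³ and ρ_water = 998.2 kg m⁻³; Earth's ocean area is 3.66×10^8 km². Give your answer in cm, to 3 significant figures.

Thurith: 295 Gt = 2.950×10^14 kg; dividing by ρ_w = 998.2 kg m⁻³ gives 2.955×10^11 m³ of water.
Spread over 3.66×10^14 m² of ocean, Δh = 2.955×10^11 / 3.66×10^14 = 8.07×10^-4 m = 0.0807 cm.

≈ 0.0807 cm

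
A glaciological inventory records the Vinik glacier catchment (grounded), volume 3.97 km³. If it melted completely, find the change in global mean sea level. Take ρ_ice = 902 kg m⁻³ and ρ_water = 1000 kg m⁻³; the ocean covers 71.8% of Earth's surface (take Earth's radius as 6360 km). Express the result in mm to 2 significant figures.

Vinik: 3.97 km³ × (902/1000) = 3.581 km³ of water.
Spread over 3.65×10^14 m² of ocean, Δh = 3.581×10^9 / 3.65×10^14 = 9.81×10^-6 m = 9.8×10^-3 mm.

≈ 9.8×10^-3 mm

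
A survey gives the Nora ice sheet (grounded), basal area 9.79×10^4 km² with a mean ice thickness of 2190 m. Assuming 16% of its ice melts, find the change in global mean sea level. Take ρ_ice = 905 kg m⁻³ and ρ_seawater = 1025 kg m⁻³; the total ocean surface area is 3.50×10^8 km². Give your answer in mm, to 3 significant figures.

Nora: ice volume = 9.79×10^4 km² × 2190 m = 2.144×10^5 km³; 0.16 × 2.144×10^5 × (905/1025) = 3.029×10^4 km³ of water.
Spread over 3.50×10^14 m² of ocean, Δh = 3.029×10^13 / 3.50×10^14 = 0.0865 m = 86.5 mm.

≈ 86.5 mm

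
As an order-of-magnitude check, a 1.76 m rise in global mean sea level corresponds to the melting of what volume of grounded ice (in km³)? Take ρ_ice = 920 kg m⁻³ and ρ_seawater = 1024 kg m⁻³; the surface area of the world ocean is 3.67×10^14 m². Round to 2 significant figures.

≈ 7.2×10^5 km³

Required water volume = Δh × A = 1.76 m × 3.67×10^14 m² = 6.459×10^14 m³ = 6.459×10^5 km³.
Ice volume = water volume × ρ_w/ρ_ice = 6.459×10^5 × 1024/920 = 7.2×10^5 km³.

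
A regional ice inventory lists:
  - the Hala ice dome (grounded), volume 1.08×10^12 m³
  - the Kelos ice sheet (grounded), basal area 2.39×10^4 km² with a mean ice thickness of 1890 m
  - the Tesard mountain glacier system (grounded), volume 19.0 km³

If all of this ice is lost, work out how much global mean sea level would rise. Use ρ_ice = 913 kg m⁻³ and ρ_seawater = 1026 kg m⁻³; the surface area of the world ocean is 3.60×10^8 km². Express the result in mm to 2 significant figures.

≈ 110 mm

Hala: 1.08×10^12 m³ × (913/1026) = 9.611×10^11 m³ of water.
Kelos: ice volume = 2.39×10^4 km² × 1890 m = 4.517×10^4 km³; 4.517×10^4 × (913/1026) = 4.020×10^4 km³ of water.
Tesard: 19.0 km³ × (913/1026) = 16.91 km³ of water.
Total added water ≈ 4.117×10^13 m³ over 3.60×10^14 m² → Δh = 0.114 m = 110 mm.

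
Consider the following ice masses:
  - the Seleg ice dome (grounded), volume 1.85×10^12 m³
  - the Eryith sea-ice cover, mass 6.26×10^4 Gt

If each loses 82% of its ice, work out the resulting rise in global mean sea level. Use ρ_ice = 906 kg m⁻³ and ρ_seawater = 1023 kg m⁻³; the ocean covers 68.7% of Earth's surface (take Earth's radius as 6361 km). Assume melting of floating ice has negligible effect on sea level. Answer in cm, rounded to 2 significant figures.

Seleg: 0.82 × 1.85×10^12 m³ × (906/1023) = 1.344×10^12 m³ of water.
The Eryith sea-ice cover is floating and already displaces its own weight of water, so its melt adds essentially nothing to sea level.
Total added water ≈ 1.344×10^12 m³ over 3.49×10^14 m² → Δh = 3.85×10^-3 m = 0.38 cm.

≈ 0.38 cm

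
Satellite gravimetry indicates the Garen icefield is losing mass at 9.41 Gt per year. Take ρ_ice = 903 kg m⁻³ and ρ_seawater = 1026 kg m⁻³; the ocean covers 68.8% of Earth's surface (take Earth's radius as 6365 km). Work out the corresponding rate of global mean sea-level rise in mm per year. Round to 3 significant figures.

ρ_w = 1026 kg m⁻³. Annual water volume added = 9.41 Gt / ρ_w = 9.410×10^12 kg / 1026 kg m⁻³ = 9.172×10^9 m³.
Δh per year = 9.172×10^9 / 3.50×10^14 = 2.62×10^-5 m = 0.0262 mm.

≈ 0.0262 mm/yr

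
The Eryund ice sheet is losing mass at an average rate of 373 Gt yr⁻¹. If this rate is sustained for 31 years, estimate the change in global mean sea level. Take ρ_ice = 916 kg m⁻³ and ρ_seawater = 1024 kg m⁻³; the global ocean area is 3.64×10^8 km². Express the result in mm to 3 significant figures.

Total mass lost = 373 Gt/yr × 31 yr = 1.156×10^4 Gt = 1.156×10^16 kg.
ρ_w = 1024 kg m⁻³, so water volume = 1.156×10^16 / 1024 = 1.129×10^13 m³.
Δh = 1.129×10^13 / 3.64×10^14 = 0.0310 m = 31.0 mm.

≈ 31.0 mm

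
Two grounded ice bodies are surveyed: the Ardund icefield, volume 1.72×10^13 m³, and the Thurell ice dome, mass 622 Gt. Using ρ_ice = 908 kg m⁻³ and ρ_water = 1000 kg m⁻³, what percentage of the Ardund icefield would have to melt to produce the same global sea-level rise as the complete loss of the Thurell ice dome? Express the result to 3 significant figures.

Equal sea-level rise means equal mass of meltwater, i.e. equal mass of ice lost.
Ice mass of Thurell: 6.220×10^14 kg; ice mass of Ardund: 1.562×10^16 kg.
Fraction required = 6.220×10^14 / 1.562×10^16 = 0.0398 → 3.98 %.

≈ 3.98 %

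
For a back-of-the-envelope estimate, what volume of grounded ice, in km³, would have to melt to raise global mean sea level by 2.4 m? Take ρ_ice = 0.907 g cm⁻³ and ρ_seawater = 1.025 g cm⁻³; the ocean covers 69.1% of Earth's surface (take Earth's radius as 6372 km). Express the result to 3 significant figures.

≈ 9.56×10^5 km³

Required water volume = Δh × A = 2.4 m × 3.53×10^14 m² = 8.462×10^14 m³ = 8.462×10^5 km³.
Ice volume = water volume × ρ_w/ρ_ice = 8.462×10^5 × 1025/907 = 9.56×10^5 km³.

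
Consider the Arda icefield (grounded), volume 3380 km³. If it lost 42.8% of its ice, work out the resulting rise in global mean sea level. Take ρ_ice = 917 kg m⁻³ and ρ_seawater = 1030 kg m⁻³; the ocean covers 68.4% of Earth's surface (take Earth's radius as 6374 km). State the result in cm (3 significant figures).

≈ 0.369 cm

Arda: 0.428 × 3380 km³ × (917/1030) = 1288 km³ of water.
Spread over 3.49×10^14 m² of ocean, Δh = 1.288×10^12 / 3.49×10^14 = 3.69×10^-3 m = 0.369 cm.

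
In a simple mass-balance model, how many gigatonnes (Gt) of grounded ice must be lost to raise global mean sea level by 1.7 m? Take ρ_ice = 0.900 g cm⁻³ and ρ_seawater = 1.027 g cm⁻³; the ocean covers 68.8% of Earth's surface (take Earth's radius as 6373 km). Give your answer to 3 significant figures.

Required water volume = Δh × A = 1.7 m × 3.51×10^14 m² = 5.969×10^14 m³.
ρ_w = 1.027 g cm⁻³ = 1027 kg m⁻³, so the mass of water = 5.969×10^14 m³ × 1027 kg m⁻³ = 6.131×10^17 kg = 6.13×10^5 Gt (and the same mass of ice, by conservation).

≈ 6.13×10^5 Gt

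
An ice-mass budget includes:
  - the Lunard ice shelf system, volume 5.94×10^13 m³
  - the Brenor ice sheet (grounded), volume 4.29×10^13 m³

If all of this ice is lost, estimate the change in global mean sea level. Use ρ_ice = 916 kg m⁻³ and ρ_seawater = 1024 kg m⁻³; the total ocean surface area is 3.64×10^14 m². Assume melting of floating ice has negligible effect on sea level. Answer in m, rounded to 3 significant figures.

The Lunard ice shelf system is floating and already displaces its own weight of water, so its melt adds essentially nothing to sea level.
Brenor: 4.29×10^13 m³ × (916/1024) = 3.838×10^13 m³ of water.
Total added water ≈ 3.838×10^13 m³ over 3.64×10^14 m² → Δh = 0.105 m.

≈ 0.105 m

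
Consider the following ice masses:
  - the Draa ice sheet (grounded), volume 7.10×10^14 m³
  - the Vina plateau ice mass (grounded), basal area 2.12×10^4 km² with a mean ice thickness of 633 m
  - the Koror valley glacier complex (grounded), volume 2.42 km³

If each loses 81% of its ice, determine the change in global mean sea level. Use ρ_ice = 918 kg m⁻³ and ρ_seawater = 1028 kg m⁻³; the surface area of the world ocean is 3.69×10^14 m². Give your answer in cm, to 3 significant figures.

≈ 142 cm

Draa: 0.81 × 7.10×10^14 m³ × (918/1028) = 5.136×10^14 m³ of water.
Vina: ice volume = 2.12×10^4 km² × 633 m = 1.342×10^4 km³; 0.81 × 1.342×10^4 × (918/1028) = 9707 km³ of water.
Koror: 0.81 × 2.42 km³ × (918/1028) = 1.750 km³ of water.
Total added water ≈ 5.233×10^14 m³ over 3.69×10^14 m² → Δh = 1.42 m = 142 cm.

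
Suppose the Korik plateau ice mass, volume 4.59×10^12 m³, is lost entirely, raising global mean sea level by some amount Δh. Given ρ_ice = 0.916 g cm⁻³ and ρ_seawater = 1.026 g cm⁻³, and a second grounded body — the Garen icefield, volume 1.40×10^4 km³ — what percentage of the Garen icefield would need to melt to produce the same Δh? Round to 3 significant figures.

Equal sea-level rise means equal mass of meltwater, i.e. equal mass of ice lost.
Ice mass of Korik: 4.204×10^15 kg; ice mass of Garen: 1.282×10^16 kg.
Fraction required = 4.204×10^15 / 1.282×10^16 = 0.328 → 32.8 %.

≈ 32.8 %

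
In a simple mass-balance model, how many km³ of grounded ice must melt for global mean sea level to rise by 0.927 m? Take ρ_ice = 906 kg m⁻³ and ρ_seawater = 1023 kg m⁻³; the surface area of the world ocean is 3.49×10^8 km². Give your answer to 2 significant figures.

≈ 3.7×10^5 km³

Required water volume = Δh × A = 0.927 m × 3.49×10^14 m² = 3.235×10^14 m³ = 3.235×10^5 km³.
Ice volume = water volume × ρ_w/ρ_ice = 3.235×10^5 × 1023/906 = 3.7×10^5 km³.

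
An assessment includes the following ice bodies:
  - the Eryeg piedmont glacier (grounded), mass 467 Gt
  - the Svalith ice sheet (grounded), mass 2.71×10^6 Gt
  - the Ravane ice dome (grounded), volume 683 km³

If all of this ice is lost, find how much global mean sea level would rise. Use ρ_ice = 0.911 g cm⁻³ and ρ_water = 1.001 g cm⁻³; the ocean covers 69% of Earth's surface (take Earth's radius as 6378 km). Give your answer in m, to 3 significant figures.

≈ 7.68 m

Eryeg: 467 Gt = 4.670×10^14 kg; dividing by ρ_w = 1.001 g cm⁻³ = 1001 kg m⁻³ gives 4.665×10^11 m³ of water.
Svalith: 2.71×10^6 Gt = 2.710×10^18 kg; dividing by ρ_w = 1001 kg m⁻³ gives 2.707×10^15 m³ of water.
Ravane: 683 km³ × (911/1001) = 621.6 km³ of water.
Total added water ≈ 2.708×10^15 m³ over 3.53×10^14 m² → Δh = 7.68 m.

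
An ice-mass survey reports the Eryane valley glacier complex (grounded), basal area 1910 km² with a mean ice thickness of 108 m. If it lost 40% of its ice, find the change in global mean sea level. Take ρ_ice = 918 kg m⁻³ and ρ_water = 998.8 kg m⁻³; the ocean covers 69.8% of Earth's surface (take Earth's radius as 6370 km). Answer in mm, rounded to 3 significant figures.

Eryane: ice volume = 1910 km² × 108 m = 206.3 km³; 0.4 × 206.3 × (918/998.8) = 75.84 km³ of water.
Spread over 3.56×10^14 m² of ocean, Δh = 7.584×10^10 / 3.56×10^14 = 2.13×10^-4 m = 0.213 mm.

≈ 0.213 mm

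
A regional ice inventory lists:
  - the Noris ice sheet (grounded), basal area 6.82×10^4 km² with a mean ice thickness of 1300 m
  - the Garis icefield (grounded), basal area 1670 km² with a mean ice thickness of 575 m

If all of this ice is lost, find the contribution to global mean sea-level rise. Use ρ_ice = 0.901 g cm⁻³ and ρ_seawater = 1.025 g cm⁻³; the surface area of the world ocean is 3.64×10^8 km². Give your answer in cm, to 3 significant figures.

≈ 21.6 cm

Noris: ice volume = 6.82×10^4 km² × 1300 m = 8.866×10^4 km³; 8.866×10^4 × (901/1025) = 7.793×10^4 km³ of water.
Garis: ice volume = 1670 km² × 575 m = 960.2 km³; 960.2 × (901/1025) = 844.1 km³ of water.
Total added water ≈ 7.878×10^13 m³ over 3.64×10^14 m² → Δh = 0.216 m = 21.6 cm.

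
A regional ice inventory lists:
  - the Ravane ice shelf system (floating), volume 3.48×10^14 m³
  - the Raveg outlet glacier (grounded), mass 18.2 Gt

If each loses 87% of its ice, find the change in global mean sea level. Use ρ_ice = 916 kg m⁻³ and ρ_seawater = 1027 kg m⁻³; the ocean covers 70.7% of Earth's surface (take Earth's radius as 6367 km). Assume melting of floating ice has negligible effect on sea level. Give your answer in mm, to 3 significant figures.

The Ravane ice shelf system is floating and already displaces its own weight of water, so its melt adds essentially nothing to sea level.
Raveg: 0.87 × 18.2 Gt = 1.583×10^13 kg; dividing by ρ_w = 1027 kg m⁻³ gives 1.542×10^10 m³ of water.
Total added water ≈ 1.542×10^10 m³ over 3.60×10^14 m² → Δh = 4.28×10^-5 m = 0.0428 mm.

≈ 0.0428 mm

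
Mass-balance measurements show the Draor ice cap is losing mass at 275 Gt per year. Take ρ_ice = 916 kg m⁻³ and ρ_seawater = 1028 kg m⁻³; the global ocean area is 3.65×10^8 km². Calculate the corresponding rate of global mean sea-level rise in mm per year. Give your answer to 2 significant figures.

≈ 0.73 mm/yr

ρ_w = 1028 kg m⁻³. Annual water volume added = 275 Gt / ρ_w = 2.750×10^14 kg / 1028 kg m⁻³ = 2.675×10^11 m³.
Δh per year = 2.675×10^11 / 3.65×10^14 = 7.33×10^-4 m = 0.73 mm.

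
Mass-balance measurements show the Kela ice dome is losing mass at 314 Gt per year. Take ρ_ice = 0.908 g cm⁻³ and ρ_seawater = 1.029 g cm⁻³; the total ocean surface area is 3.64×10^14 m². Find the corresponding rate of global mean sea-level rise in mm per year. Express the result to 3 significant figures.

ρ_w = 1.029 g cm⁻³ = 1029 kg m⁻³. Annual water volume added = 314 Gt / ρ_w = 3.140×10^14 kg / 1029 kg m⁻³ = 3.052×10^11 m³.
Δh per year = 3.052×10^11 / 3.64×10^14 = 8.38×10^-4 m = 0.838 mm.

≈ 0.838 mm/yr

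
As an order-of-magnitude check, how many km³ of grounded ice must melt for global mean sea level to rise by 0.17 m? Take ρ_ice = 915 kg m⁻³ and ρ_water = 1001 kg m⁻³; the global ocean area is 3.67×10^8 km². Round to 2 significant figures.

≈ 6.8×10^4 km³

Required water volume = Δh × A = 0.17 m × 3.67×10^14 m² = 6.239×10^13 m³ = 6.239×10^4 km³.
Ice volume = water volume × ρ_w/ρ_ice = 6.239×10^4 × 1001/915 = 6.8×10^4 km³.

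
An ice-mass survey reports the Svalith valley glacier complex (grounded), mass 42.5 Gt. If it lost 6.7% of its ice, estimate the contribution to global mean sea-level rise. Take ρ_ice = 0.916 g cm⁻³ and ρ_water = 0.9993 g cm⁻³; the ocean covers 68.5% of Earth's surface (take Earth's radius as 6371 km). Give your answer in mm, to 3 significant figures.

≈ 8.16×10^-3 mm

Svalith: 0.067 × 42.5 Gt = 2.848×10^12 kg; dividing by ρ_w = 0.9993 g cm⁻³ = 999.3 kg m⁻³ gives 2.849×10^9 m³ of water.
Spread over 3.49×10^14 m² of ocean, Δh = 2.849×10^9 / 3.49×10^14 = 8.16×10^-6 m = 8.16×10^-3 mm.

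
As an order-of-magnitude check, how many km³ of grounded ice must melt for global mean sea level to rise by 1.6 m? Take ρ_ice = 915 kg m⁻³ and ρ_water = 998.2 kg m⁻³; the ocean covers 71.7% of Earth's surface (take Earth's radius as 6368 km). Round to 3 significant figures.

Required water volume = Δh × A = 1.6 m × 3.65×10^14 m² = 5.846×10^14 m³ = 5.846×10^5 km³.
Ice volume = water volume × ρ_w/ρ_ice = 5.846×10^5 × 998.2/915 = 6.38×10^5 km³.

≈ 6.38×10^5 km³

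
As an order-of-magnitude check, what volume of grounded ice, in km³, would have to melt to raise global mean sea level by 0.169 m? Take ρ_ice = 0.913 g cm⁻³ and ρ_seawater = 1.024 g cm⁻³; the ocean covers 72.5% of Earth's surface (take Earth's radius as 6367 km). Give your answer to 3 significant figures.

≈ 7.00×10^4 km³

Required water volume = Δh × A = 0.169 m × 3.69×10^14 m² = 6.242×10^13 m³ = 6.242×10^4 km³.
Ice volume = water volume × ρ_w/ρ_ice = 6.242×10^4 × 1024/913 = 7.00×10^4 km³.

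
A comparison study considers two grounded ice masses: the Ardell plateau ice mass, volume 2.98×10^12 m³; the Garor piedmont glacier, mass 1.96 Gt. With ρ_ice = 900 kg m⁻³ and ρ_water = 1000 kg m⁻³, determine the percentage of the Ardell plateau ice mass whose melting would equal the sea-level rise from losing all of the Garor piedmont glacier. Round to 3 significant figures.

≈ 0.0731 %

Equal sea-level rise means equal mass of meltwater, i.e. equal mass of ice lost.
Ice mass of Garor: 1.960×10^12 kg; ice mass of Ardell: 2.682×10^15 kg.
Fraction required = 1.960×10^12 / 2.682×10^15 = 7.31×10^-4 → 0.0731 %.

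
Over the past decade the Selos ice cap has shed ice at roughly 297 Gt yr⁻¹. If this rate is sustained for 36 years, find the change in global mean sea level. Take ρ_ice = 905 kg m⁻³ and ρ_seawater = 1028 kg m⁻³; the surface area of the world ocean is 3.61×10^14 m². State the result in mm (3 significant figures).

Total mass lost = 297 Gt/yr × 36 yr = 1.069×10^4 Gt = 1.069×10^16 kg.
ρ_w = 1028 kg m⁻³, so water volume = 1.069×10^16 / 1028 = 1.040×10^13 m³.
Δh = 1.040×10^13 / 3.61×10^14 = 0.0288 m = 28.8 mm.

≈ 28.8 mm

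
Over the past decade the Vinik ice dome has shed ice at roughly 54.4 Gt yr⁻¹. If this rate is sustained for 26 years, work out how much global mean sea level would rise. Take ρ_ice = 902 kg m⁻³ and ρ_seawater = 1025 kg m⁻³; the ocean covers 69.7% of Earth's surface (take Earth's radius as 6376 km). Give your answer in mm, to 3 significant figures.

Total mass lost = 54.4 Gt/yr × 26 yr = 1414 Gt = 1.414×10^15 kg.
ρ_w = 1025 kg m⁻³, so water volume = 1.414×10^15 / 1025 = 1.380×10^12 m³.
Δh = 1.380×10^12 / 3.56×10^14 = 3.88×10^-3 m = 3.88 mm.

≈ 3.88 mm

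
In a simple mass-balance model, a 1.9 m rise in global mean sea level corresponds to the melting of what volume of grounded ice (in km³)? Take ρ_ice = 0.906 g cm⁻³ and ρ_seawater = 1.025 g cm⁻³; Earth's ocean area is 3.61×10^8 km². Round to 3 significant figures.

≈ 7.76×10^5 km³

Required water volume = Δh × A = 1.9 m × 3.61×10^14 m² = 6.859×10^14 m³ = 6.859×10^5 km³.
Ice volume = water volume × ρ_w/ρ_ice = 6.859×10^5 × 1025/906 = 7.76×10^5 km³.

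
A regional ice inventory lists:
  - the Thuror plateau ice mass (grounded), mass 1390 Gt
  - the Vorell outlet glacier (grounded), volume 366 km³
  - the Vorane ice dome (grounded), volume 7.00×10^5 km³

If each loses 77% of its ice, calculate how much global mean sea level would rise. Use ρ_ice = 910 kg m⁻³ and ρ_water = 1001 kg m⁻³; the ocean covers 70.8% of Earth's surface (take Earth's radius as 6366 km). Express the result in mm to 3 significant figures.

≈ 1360 mm

Thuror: 0.77 × 1390 Gt = 1.070×10^15 kg; dividing by ρ_w = 1001 kg m⁻³ gives 1.069×10^12 m³ of water.
Vorell: 0.77 × 366 km³ × (910/1001) = 256.2 km³ of water.
Vorane: 0.77 × 7.00×10^5 km³ × (910/1001) = 4.900×10^5 km³ of water.
Total added water ≈ 4.913×10^14 m³ over 3.61×10^14 m² → Δh = 1.36 m = 1360 mm.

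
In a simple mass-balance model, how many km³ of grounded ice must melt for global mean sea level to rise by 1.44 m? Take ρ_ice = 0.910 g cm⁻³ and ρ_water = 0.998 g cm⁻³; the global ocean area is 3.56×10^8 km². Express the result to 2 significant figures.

≈ 5.6×10^5 km³

Required water volume = Δh × A = 1.44 m × 3.56×10^14 m² = 5.126×10^14 m³ = 5.126×10^5 km³.
Ice volume = water volume × ρ_w/ρ_ice = 5.126×10^5 × 998/910 = 5.6×10^5 km³.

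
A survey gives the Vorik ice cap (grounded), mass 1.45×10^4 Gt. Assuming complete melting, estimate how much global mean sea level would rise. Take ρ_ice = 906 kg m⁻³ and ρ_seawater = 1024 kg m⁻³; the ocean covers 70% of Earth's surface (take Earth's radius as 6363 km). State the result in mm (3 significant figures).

≈ 39.8 mm

Vorik: 1.45×10^4 Gt = 1.450×10^16 kg; dividing by ρ_w = 1024 kg m⁻³ gives 1.416×10^13 m³ of water.
Spread over 3.56×10^14 m² of ocean, Δh = 1.416×10^13 / 3.56×10^14 = 0.0398 m = 39.8 mm.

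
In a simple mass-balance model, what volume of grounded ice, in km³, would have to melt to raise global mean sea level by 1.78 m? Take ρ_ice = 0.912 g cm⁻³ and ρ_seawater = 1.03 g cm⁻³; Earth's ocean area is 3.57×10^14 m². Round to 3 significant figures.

≈ 7.18×10^5 km³

Required water volume = Δh × A = 1.78 m × 3.57×10^14 m² = 6.355×10^14 m³ = 6.355×10^5 km³.
Ice volume = water volume × ρ_w/ρ_ice = 6.355×10^5 × 1030/912 = 7.18×10^5 km³.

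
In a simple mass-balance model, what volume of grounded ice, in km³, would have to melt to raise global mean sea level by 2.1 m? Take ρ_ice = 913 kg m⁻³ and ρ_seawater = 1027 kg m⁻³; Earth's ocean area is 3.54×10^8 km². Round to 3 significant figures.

Required water volume = Δh × A = 2.1 m × 3.54×10^14 m² = 7.434×10^14 m³ = 7.434×10^5 km³.
Ice volume = water volume × ρ_w/ρ_ice = 7.434×10^5 × 1027/913 = 8.36×10^5 km³.

≈ 8.36×10^5 km³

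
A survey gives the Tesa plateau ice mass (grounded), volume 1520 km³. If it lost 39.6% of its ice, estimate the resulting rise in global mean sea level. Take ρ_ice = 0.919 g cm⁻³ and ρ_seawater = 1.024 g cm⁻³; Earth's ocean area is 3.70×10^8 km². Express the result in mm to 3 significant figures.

Tesa: 0.396 × 1520 km³ × (919/1024) = 540.2 km³ of water.
Spread over 3.70×10^14 m² of ocean, Δh = 5.402×10^11 / 3.70×10^14 = 1.46×10^-3 m = 1.46 mm.

≈ 1.46 mm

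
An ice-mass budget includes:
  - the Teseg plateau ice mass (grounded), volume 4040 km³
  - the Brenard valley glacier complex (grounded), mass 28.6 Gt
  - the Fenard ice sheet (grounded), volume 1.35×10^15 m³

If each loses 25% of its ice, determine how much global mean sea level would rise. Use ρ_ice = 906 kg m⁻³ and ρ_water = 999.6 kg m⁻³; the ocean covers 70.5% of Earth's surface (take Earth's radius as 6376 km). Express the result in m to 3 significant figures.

≈ 0.852 m

Teseg: 0.25 × 4040 km³ × (906/999.6) = 915.4 km³ of water.
Brenard: 0.25 × 28.6 Gt = 7.150×10^12 kg; dividing by ρ_w = 999.6 kg m⁻³ gives 7.153×10^9 m³ of water.
Fenard: 0.25 × 1.35×10^15 m³ × (906/999.6) = 3.059×10^14 m³ of water.
Total added water ≈ 3.068×10^14 m³ over 3.60×10^14 m² → Δh = 0.852 m.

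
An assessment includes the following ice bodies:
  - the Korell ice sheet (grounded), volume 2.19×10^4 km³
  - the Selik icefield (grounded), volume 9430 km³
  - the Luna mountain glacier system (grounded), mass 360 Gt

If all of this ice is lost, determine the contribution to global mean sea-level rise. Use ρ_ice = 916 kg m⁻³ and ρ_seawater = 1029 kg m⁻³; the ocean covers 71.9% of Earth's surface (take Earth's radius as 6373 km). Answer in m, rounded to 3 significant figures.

≈ 0.0770 m

Korell: 2.19×10^4 km³ × (916/1029) = 1.950×10^4 km³ of water.
Selik: 9430 km³ × (916/1029) = 8394 km³ of water.
Luna: 360 Gt = 3.600×10^14 kg; dividing by ρ_w = 1029 kg m⁻³ gives 3.499×10^11 m³ of water.
Total added water ≈ 2.824×10^13 m³ over 3.67×10^14 m² → Δh = 0.0770 m.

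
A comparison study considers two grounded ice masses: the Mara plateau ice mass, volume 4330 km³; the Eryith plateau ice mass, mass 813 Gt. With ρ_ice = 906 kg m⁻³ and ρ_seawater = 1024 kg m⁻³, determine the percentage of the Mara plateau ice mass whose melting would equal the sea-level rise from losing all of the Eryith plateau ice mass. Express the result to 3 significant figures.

≈ 20.7 %

Equal sea-level rise means equal mass of meltwater, i.e. equal mass of ice lost.
Ice mass of Eryith: 8.130×10^14 kg; ice mass of Mara: 3.923×10^15 kg.
Fraction required = 8.130×10^14 / 3.923×10^15 = 0.207 → 20.7 %.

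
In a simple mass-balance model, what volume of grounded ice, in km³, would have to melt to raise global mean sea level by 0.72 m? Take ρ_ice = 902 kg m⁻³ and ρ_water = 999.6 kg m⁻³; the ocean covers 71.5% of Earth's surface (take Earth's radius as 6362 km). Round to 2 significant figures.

Required water volume = Δh × A = 0.72 m × 3.64×10^14 m² = 2.618×10^14 m³ = 2.618×10^5 km³.
Ice volume = water volume × ρ_w/ρ_ice = 2.618×10^5 × 999.6/902 = 2.9×10^5 km³.

≈ 2.9×10^5 km³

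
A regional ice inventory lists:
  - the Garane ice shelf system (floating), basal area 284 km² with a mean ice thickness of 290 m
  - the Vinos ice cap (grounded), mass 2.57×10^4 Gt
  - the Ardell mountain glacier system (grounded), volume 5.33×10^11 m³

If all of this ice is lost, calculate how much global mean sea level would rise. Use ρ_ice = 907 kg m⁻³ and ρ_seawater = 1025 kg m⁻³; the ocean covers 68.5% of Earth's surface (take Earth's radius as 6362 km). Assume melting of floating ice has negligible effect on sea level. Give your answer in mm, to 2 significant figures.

The Garane ice shelf system is floating and already displaces its own weight of water, so its melt adds essentially nothing to sea level.
Vinos: 2.57×10^4 Gt = 2.570×10^16 kg; dividing by ρ_w = 1025 kg m⁻³ gives 2.507×10^13 m³ of water.
Ardell: 5.33×10^11 m³ × (907/1025) = 4.716×10^11 m³ of water.
Total added water ≈ 2.554×10^13 m³ over 3.48×10^14 m² → Δh = 0.0733 m = 73 mm.

≈ 73 mm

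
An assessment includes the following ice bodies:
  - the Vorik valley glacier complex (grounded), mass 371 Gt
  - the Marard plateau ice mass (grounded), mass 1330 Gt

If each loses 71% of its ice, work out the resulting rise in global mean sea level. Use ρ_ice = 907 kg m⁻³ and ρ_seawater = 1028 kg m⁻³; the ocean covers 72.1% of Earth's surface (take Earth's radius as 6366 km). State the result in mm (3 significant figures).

≈ 3.20 mm

Vorik: 0.71 × 371 Gt = 2.634×10^14 kg; dividing by ρ_w = 1028 kg m⁻³ gives 2.562×10^11 m³ of water.
Marard: 0.71 × 1330 Gt = 9.443×10^14 kg; dividing by ρ_w = 1028 kg m⁻³ gives 9.186×10^11 m³ of water.
Total added water ≈ 1.175×10^12 m³ over 3.67×10^14 m² → Δh = 3.20×10^-3 m = 3.20 mm.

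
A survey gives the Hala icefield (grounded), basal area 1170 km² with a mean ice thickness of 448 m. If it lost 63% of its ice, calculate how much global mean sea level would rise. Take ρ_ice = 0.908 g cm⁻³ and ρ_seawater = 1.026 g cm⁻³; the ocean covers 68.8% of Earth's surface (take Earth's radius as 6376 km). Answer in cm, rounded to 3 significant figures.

Hala: ice volume = 1170 km² × 448 m = 524.2 km³; 0.63 × 524.2 × (908/1026) = 292.2 km³ of water.
Spread over 3.51×10^14 m² of ocean, Δh = 2.922×10^11 / 3.51×10^14 = 8.31×10^-4 m = 0.0831 cm.

≈ 0.0831 cm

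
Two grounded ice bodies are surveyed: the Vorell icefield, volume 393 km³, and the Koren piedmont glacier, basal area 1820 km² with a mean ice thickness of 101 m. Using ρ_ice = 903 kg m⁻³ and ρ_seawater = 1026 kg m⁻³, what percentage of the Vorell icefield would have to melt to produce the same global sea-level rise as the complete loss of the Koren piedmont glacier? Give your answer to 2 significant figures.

≈ 47 %

Equal sea-level rise means equal mass of meltwater, i.e. equal mass of ice lost.
Ice mass of Koren: 1.660×10^14 kg; ice mass of Vorell: 3.549×10^14 kg.
Fraction required = 1.660×10^14 / 3.549×10^14 = 0.468 → 47 %.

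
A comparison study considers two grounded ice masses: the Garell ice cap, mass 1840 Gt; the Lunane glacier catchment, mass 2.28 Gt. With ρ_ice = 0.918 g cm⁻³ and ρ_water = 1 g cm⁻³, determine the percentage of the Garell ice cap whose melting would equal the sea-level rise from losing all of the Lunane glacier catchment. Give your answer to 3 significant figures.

≈ 0.124 %

Equal sea-level rise means equal mass of meltwater, i.e. equal mass of ice lost.
Ice mass of Lunane: 2.280×10^12 kg; ice mass of Garell: 1.840×10^15 kg.
Fraction required = 2.280×10^12 / 1.840×10^15 = 1.24×10^-3 → 0.124 %.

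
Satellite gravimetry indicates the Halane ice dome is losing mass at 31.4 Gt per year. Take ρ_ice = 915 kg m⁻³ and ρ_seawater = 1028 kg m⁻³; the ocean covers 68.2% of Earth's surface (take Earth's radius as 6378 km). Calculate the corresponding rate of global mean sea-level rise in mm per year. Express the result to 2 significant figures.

≈ 0.088 mm/yr

ρ_w = 1028 kg m⁻³. Annual water volume added = 31.4 Gt / ρ_w = 3.140×10^13 kg / 1028 kg m⁻³ = 3.054×10^10 m³.
Δh per year = 3.054×10^10 / 3.49×10^14 = 8.76×10^-5 m = 0.088 mm.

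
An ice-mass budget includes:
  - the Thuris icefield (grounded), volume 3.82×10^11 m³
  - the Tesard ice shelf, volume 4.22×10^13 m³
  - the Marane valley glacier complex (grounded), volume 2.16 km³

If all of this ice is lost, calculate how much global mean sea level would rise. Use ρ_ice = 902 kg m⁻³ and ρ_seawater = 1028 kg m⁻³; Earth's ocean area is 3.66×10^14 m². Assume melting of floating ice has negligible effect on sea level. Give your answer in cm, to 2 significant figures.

Thuris: 3.82×10^11 m³ × (902/1028) = 3.352×10^11 m³ of water.
The Tesard ice shelf is floating and already displaces its own weight of water, so its melt adds essentially nothing to sea level.
Marane: 2.16 km³ × (902/1028) = 1.895 km³ of water.
Total added water ≈ 3.371×10^11 m³ over 3.66×10^14 m² → Δh = 9.21×10^-4 m = 0.092 cm.

≈ 0.092 cm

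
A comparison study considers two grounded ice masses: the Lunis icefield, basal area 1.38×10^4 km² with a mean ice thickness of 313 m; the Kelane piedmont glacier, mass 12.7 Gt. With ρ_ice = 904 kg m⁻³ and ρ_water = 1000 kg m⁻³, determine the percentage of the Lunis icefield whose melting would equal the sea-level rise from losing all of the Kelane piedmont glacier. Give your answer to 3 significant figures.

≈ 0.325 %

Equal sea-level rise means equal mass of meltwater, i.e. equal mass of ice lost.
Ice mass of Kelane: 1.270×10^13 kg; ice mass of Lunis: 3.905×10^15 kg.
Fraction required = 1.270×10^13 / 3.905×10^15 = 3.25×10^-3 → 0.325 %.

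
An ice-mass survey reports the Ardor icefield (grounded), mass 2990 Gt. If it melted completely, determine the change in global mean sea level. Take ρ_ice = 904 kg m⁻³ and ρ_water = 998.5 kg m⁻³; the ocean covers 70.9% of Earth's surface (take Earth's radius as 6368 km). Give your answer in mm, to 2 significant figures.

≈ 8.3 mm

Ardor: 2990 Gt = 2.990×10^15 kg; dividing by ρ_w = 998.5 kg m⁻³ gives 2.994×10^12 m³ of water.
Spread over 3.61×10^14 m² of ocean, Δh = 2.994×10^12 / 3.61×10^14 = 8.29×10^-3 m = 8.3 mm.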